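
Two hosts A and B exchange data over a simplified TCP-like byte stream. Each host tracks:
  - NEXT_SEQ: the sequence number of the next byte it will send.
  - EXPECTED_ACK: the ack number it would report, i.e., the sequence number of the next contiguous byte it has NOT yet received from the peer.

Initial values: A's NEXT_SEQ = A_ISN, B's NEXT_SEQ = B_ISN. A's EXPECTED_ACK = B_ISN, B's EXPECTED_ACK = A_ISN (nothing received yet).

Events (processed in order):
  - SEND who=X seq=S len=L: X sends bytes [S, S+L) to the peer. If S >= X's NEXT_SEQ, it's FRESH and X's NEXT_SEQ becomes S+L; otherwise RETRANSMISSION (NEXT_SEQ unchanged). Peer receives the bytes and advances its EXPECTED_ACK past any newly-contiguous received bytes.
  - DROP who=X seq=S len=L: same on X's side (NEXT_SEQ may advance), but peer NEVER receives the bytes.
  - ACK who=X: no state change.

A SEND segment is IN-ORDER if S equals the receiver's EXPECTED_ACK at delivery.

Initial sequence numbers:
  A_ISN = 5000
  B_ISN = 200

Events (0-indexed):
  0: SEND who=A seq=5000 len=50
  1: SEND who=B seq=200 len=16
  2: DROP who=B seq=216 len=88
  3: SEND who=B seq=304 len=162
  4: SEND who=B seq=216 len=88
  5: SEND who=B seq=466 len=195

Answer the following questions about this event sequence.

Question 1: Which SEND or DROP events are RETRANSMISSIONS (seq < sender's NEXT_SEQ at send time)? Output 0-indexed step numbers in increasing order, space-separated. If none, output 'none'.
Answer: 4

Derivation:
Step 0: SEND seq=5000 -> fresh
Step 1: SEND seq=200 -> fresh
Step 2: DROP seq=216 -> fresh
Step 3: SEND seq=304 -> fresh
Step 4: SEND seq=216 -> retransmit
Step 5: SEND seq=466 -> fresh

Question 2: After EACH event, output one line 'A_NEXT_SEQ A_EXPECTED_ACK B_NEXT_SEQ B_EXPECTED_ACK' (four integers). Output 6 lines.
5050 200 200 5050
5050 216 216 5050
5050 216 304 5050
5050 216 466 5050
5050 466 466 5050
5050 661 661 5050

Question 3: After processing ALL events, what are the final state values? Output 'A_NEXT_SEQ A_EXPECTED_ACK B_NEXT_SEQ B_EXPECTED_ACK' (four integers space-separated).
Answer: 5050 661 661 5050

Derivation:
After event 0: A_seq=5050 A_ack=200 B_seq=200 B_ack=5050
After event 1: A_seq=5050 A_ack=216 B_seq=216 B_ack=5050
After event 2: A_seq=5050 A_ack=216 B_seq=304 B_ack=5050
After event 3: A_seq=5050 A_ack=216 B_seq=466 B_ack=5050
After event 4: A_seq=5050 A_ack=466 B_seq=466 B_ack=5050
After event 5: A_seq=5050 A_ack=661 B_seq=661 B_ack=5050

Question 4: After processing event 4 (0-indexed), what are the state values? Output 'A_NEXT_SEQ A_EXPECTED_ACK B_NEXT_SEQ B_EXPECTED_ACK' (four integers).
After event 0: A_seq=5050 A_ack=200 B_seq=200 B_ack=5050
After event 1: A_seq=5050 A_ack=216 B_seq=216 B_ack=5050
After event 2: A_seq=5050 A_ack=216 B_seq=304 B_ack=5050
After event 3: A_seq=5050 A_ack=216 B_seq=466 B_ack=5050
After event 4: A_seq=5050 A_ack=466 B_seq=466 B_ack=5050

5050 466 466 5050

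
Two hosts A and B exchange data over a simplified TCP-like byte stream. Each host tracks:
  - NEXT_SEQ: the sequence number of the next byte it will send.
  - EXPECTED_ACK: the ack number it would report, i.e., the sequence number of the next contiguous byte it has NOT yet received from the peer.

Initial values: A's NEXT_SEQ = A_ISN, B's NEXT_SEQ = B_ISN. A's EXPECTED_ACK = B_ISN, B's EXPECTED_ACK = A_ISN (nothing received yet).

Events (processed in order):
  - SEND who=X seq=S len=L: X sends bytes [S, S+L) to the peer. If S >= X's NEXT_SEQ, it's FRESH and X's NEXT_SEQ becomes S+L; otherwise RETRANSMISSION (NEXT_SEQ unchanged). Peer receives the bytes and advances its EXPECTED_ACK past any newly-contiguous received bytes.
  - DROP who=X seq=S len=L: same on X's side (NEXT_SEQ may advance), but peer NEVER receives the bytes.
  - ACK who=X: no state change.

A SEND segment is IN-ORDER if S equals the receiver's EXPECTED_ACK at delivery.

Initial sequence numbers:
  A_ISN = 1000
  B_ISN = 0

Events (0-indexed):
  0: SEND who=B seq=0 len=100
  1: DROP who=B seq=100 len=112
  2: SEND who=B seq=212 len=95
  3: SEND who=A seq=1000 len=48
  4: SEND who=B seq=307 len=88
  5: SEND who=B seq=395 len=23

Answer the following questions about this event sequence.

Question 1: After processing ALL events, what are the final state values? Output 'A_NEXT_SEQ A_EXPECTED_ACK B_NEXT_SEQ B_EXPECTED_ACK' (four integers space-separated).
Answer: 1048 100 418 1048

Derivation:
After event 0: A_seq=1000 A_ack=100 B_seq=100 B_ack=1000
After event 1: A_seq=1000 A_ack=100 B_seq=212 B_ack=1000
After event 2: A_seq=1000 A_ack=100 B_seq=307 B_ack=1000
After event 3: A_seq=1048 A_ack=100 B_seq=307 B_ack=1048
After event 4: A_seq=1048 A_ack=100 B_seq=395 B_ack=1048
After event 5: A_seq=1048 A_ack=100 B_seq=418 B_ack=1048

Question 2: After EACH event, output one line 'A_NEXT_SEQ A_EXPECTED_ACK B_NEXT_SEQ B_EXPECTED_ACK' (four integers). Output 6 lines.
1000 100 100 1000
1000 100 212 1000
1000 100 307 1000
1048 100 307 1048
1048 100 395 1048
1048 100 418 1048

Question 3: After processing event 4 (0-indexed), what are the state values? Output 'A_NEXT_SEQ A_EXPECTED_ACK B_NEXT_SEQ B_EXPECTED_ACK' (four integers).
After event 0: A_seq=1000 A_ack=100 B_seq=100 B_ack=1000
After event 1: A_seq=1000 A_ack=100 B_seq=212 B_ack=1000
After event 2: A_seq=1000 A_ack=100 B_seq=307 B_ack=1000
After event 3: A_seq=1048 A_ack=100 B_seq=307 B_ack=1048
After event 4: A_seq=1048 A_ack=100 B_seq=395 B_ack=1048

1048 100 395 1048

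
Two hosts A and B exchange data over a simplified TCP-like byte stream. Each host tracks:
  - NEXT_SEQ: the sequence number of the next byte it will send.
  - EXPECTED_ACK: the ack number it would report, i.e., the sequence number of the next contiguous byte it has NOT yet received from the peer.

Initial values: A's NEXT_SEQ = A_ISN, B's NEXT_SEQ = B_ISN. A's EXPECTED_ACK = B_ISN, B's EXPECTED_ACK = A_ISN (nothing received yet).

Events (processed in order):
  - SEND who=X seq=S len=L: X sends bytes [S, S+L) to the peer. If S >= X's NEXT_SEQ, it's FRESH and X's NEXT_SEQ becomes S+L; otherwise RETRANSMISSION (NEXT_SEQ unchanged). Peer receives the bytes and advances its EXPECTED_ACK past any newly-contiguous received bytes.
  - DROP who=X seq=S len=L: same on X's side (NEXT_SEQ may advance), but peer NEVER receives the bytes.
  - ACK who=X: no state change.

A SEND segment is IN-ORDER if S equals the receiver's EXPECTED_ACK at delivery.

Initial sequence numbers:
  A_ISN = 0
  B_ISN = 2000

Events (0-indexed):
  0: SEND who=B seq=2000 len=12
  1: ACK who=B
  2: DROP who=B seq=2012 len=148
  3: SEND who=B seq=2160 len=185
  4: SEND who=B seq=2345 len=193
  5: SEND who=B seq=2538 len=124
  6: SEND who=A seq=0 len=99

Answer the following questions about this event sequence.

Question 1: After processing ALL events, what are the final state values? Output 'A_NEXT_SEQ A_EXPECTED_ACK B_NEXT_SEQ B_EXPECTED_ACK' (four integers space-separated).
Answer: 99 2012 2662 99

Derivation:
After event 0: A_seq=0 A_ack=2012 B_seq=2012 B_ack=0
After event 1: A_seq=0 A_ack=2012 B_seq=2012 B_ack=0
After event 2: A_seq=0 A_ack=2012 B_seq=2160 B_ack=0
After event 3: A_seq=0 A_ack=2012 B_seq=2345 B_ack=0
After event 4: A_seq=0 A_ack=2012 B_seq=2538 B_ack=0
After event 5: A_seq=0 A_ack=2012 B_seq=2662 B_ack=0
After event 6: A_seq=99 A_ack=2012 B_seq=2662 B_ack=99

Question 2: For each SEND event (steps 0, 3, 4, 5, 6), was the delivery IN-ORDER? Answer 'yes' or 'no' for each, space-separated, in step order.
Step 0: SEND seq=2000 -> in-order
Step 3: SEND seq=2160 -> out-of-order
Step 4: SEND seq=2345 -> out-of-order
Step 5: SEND seq=2538 -> out-of-order
Step 6: SEND seq=0 -> in-order

Answer: yes no no no yes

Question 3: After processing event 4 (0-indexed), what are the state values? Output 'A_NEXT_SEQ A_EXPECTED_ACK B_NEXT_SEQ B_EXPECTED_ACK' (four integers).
After event 0: A_seq=0 A_ack=2012 B_seq=2012 B_ack=0
After event 1: A_seq=0 A_ack=2012 B_seq=2012 B_ack=0
After event 2: A_seq=0 A_ack=2012 B_seq=2160 B_ack=0
After event 3: A_seq=0 A_ack=2012 B_seq=2345 B_ack=0
After event 4: A_seq=0 A_ack=2012 B_seq=2538 B_ack=0

0 2012 2538 0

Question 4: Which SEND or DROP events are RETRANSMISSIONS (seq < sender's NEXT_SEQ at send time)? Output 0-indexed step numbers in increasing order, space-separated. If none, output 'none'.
Step 0: SEND seq=2000 -> fresh
Step 2: DROP seq=2012 -> fresh
Step 3: SEND seq=2160 -> fresh
Step 4: SEND seq=2345 -> fresh
Step 5: SEND seq=2538 -> fresh
Step 6: SEND seq=0 -> fresh

Answer: none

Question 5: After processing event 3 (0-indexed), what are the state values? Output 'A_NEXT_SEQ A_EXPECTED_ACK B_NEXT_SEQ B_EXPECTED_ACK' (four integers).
After event 0: A_seq=0 A_ack=2012 B_seq=2012 B_ack=0
After event 1: A_seq=0 A_ack=2012 B_seq=2012 B_ack=0
After event 2: A_seq=0 A_ack=2012 B_seq=2160 B_ack=0
After event 3: A_seq=0 A_ack=2012 B_seq=2345 B_ack=0

0 2012 2345 0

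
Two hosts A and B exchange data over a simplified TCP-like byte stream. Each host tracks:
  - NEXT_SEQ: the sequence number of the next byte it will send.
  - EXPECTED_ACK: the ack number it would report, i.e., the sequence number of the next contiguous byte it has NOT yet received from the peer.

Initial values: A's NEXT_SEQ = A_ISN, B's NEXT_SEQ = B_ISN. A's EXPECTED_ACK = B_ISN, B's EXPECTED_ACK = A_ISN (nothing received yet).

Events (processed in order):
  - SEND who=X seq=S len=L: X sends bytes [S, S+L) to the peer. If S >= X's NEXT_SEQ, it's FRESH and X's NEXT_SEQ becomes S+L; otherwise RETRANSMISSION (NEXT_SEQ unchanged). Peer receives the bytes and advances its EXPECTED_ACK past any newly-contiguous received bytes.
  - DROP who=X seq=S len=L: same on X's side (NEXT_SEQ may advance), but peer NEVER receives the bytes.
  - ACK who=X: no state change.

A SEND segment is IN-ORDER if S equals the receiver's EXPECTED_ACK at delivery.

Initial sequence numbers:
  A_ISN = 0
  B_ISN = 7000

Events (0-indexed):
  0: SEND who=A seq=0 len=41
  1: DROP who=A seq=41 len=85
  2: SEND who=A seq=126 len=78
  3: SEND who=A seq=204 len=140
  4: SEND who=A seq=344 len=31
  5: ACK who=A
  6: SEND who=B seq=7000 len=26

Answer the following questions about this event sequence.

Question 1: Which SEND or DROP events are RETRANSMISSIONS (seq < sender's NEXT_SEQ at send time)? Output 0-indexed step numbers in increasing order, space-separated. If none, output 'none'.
Step 0: SEND seq=0 -> fresh
Step 1: DROP seq=41 -> fresh
Step 2: SEND seq=126 -> fresh
Step 3: SEND seq=204 -> fresh
Step 4: SEND seq=344 -> fresh
Step 6: SEND seq=7000 -> fresh

Answer: none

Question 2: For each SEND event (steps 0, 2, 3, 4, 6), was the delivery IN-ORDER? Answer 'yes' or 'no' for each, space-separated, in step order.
Answer: yes no no no yes

Derivation:
Step 0: SEND seq=0 -> in-order
Step 2: SEND seq=126 -> out-of-order
Step 3: SEND seq=204 -> out-of-order
Step 4: SEND seq=344 -> out-of-order
Step 6: SEND seq=7000 -> in-order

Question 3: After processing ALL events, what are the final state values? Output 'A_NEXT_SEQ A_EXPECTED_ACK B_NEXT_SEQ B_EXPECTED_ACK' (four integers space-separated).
Answer: 375 7026 7026 41

Derivation:
After event 0: A_seq=41 A_ack=7000 B_seq=7000 B_ack=41
After event 1: A_seq=126 A_ack=7000 B_seq=7000 B_ack=41
After event 2: A_seq=204 A_ack=7000 B_seq=7000 B_ack=41
After event 3: A_seq=344 A_ack=7000 B_seq=7000 B_ack=41
After event 4: A_seq=375 A_ack=7000 B_seq=7000 B_ack=41
After event 5: A_seq=375 A_ack=7000 B_seq=7000 B_ack=41
After event 6: A_seq=375 A_ack=7026 B_seq=7026 B_ack=41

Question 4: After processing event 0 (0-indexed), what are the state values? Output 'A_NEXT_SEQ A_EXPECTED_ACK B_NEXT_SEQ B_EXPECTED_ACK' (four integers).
After event 0: A_seq=41 A_ack=7000 B_seq=7000 B_ack=41

41 7000 7000 41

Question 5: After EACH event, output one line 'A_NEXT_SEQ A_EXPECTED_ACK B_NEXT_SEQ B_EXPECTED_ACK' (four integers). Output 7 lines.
41 7000 7000 41
126 7000 7000 41
204 7000 7000 41
344 7000 7000 41
375 7000 7000 41
375 7000 7000 41
375 7026 7026 41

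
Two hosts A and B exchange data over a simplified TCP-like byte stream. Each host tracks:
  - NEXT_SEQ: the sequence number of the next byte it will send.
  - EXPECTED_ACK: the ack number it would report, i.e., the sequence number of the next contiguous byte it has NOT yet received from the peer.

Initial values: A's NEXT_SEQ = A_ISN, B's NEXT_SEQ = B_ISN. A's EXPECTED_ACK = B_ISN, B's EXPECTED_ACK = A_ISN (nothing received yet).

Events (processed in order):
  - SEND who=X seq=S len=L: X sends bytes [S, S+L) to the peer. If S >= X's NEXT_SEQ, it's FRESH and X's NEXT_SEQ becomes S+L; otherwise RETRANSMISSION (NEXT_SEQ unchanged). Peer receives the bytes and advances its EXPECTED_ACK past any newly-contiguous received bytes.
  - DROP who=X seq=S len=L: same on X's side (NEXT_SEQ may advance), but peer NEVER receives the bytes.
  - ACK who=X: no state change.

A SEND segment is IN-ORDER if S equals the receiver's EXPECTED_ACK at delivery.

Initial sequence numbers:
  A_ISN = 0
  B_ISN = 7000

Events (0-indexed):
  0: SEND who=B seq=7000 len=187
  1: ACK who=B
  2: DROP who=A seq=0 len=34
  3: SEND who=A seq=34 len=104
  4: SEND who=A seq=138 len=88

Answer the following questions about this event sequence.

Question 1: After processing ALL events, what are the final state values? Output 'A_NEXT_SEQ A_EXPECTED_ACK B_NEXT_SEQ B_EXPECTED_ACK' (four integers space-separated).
Answer: 226 7187 7187 0

Derivation:
After event 0: A_seq=0 A_ack=7187 B_seq=7187 B_ack=0
After event 1: A_seq=0 A_ack=7187 B_seq=7187 B_ack=0
After event 2: A_seq=34 A_ack=7187 B_seq=7187 B_ack=0
After event 3: A_seq=138 A_ack=7187 B_seq=7187 B_ack=0
After event 4: A_seq=226 A_ack=7187 B_seq=7187 B_ack=0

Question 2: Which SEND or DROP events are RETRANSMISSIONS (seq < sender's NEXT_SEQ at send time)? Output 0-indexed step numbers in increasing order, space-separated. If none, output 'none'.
Step 0: SEND seq=7000 -> fresh
Step 2: DROP seq=0 -> fresh
Step 3: SEND seq=34 -> fresh
Step 4: SEND seq=138 -> fresh

Answer: none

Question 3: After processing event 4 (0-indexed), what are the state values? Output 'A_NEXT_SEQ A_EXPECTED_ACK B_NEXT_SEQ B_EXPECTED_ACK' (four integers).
After event 0: A_seq=0 A_ack=7187 B_seq=7187 B_ack=0
After event 1: A_seq=0 A_ack=7187 B_seq=7187 B_ack=0
After event 2: A_seq=34 A_ack=7187 B_seq=7187 B_ack=0
After event 3: A_seq=138 A_ack=7187 B_seq=7187 B_ack=0
After event 4: A_seq=226 A_ack=7187 B_seq=7187 B_ack=0

226 7187 7187 0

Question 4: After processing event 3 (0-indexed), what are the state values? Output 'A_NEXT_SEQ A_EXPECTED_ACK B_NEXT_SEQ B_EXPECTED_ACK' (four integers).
After event 0: A_seq=0 A_ack=7187 B_seq=7187 B_ack=0
After event 1: A_seq=0 A_ack=7187 B_seq=7187 B_ack=0
After event 2: A_seq=34 A_ack=7187 B_seq=7187 B_ack=0
After event 3: A_seq=138 A_ack=7187 B_seq=7187 B_ack=0

138 7187 7187 0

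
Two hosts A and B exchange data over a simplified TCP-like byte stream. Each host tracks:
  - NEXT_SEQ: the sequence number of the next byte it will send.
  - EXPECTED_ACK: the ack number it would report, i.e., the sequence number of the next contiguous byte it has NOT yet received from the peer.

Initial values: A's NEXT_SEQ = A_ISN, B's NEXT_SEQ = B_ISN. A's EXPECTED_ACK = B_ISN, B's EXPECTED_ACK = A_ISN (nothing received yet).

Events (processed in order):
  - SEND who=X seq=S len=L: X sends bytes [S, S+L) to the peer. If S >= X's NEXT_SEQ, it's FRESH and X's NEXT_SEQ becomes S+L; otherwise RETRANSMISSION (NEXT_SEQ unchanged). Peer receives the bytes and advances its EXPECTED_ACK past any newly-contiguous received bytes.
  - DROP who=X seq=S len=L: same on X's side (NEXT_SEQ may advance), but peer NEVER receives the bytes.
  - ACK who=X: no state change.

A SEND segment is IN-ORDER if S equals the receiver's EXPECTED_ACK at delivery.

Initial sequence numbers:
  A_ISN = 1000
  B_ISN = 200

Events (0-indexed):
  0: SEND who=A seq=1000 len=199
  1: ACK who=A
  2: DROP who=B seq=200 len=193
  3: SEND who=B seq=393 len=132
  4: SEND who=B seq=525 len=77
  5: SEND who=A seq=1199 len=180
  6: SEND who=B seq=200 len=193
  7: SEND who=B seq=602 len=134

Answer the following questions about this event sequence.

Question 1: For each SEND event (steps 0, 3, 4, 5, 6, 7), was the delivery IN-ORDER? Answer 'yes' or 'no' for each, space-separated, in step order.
Step 0: SEND seq=1000 -> in-order
Step 3: SEND seq=393 -> out-of-order
Step 4: SEND seq=525 -> out-of-order
Step 5: SEND seq=1199 -> in-order
Step 6: SEND seq=200 -> in-order
Step 7: SEND seq=602 -> in-order

Answer: yes no no yes yes yes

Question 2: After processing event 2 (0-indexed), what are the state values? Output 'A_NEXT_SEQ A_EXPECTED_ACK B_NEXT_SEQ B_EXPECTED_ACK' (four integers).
After event 0: A_seq=1199 A_ack=200 B_seq=200 B_ack=1199
After event 1: A_seq=1199 A_ack=200 B_seq=200 B_ack=1199
After event 2: A_seq=1199 A_ack=200 B_seq=393 B_ack=1199

1199 200 393 1199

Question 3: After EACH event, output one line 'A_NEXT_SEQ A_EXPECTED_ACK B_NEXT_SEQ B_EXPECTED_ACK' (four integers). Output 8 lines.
1199 200 200 1199
1199 200 200 1199
1199 200 393 1199
1199 200 525 1199
1199 200 602 1199
1379 200 602 1379
1379 602 602 1379
1379 736 736 1379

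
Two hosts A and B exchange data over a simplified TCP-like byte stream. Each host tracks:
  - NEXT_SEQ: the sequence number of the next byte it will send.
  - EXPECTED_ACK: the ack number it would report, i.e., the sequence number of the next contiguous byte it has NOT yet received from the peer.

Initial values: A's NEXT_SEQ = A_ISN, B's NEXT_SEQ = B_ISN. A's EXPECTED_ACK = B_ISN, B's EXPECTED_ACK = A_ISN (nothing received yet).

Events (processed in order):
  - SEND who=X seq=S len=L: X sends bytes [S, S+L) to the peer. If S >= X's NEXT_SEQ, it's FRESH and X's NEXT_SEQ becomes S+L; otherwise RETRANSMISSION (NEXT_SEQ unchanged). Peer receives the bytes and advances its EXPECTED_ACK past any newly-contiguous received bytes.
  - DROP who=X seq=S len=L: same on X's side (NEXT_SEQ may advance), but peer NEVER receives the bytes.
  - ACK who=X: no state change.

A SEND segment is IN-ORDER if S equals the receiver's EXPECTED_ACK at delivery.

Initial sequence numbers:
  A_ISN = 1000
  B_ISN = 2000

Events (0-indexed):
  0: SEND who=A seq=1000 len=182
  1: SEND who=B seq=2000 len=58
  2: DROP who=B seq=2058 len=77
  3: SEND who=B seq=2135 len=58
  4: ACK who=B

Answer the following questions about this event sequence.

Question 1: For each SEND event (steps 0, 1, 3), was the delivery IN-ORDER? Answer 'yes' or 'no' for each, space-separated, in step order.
Step 0: SEND seq=1000 -> in-order
Step 1: SEND seq=2000 -> in-order
Step 3: SEND seq=2135 -> out-of-order

Answer: yes yes no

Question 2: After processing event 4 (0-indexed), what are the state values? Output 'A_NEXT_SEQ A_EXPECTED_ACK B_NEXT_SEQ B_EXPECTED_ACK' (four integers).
After event 0: A_seq=1182 A_ack=2000 B_seq=2000 B_ack=1182
After event 1: A_seq=1182 A_ack=2058 B_seq=2058 B_ack=1182
After event 2: A_seq=1182 A_ack=2058 B_seq=2135 B_ack=1182
After event 3: A_seq=1182 A_ack=2058 B_seq=2193 B_ack=1182
After event 4: A_seq=1182 A_ack=2058 B_seq=2193 B_ack=1182

1182 2058 2193 1182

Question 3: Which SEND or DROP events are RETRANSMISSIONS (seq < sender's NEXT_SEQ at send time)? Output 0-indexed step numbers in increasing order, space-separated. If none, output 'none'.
Step 0: SEND seq=1000 -> fresh
Step 1: SEND seq=2000 -> fresh
Step 2: DROP seq=2058 -> fresh
Step 3: SEND seq=2135 -> fresh

Answer: none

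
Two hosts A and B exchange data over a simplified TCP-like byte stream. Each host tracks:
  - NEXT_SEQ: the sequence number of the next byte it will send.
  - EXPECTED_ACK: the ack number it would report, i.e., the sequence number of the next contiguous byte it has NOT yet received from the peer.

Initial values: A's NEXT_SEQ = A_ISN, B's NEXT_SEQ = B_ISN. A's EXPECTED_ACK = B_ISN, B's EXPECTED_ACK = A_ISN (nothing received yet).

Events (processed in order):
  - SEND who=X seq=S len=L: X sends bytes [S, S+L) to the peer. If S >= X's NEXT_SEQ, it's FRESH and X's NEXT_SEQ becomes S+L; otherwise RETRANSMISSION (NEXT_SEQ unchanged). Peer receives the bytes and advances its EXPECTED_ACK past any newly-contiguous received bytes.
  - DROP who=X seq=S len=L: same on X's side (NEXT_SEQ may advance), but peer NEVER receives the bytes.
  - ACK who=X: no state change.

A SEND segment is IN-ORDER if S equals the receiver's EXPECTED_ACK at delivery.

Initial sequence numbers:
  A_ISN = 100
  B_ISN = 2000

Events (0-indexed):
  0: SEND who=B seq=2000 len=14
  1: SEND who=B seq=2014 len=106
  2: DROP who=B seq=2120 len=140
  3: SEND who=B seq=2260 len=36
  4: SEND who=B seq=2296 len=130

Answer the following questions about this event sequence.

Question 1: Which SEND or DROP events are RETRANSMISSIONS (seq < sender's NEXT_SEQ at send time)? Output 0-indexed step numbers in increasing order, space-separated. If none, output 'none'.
Answer: none

Derivation:
Step 0: SEND seq=2000 -> fresh
Step 1: SEND seq=2014 -> fresh
Step 2: DROP seq=2120 -> fresh
Step 3: SEND seq=2260 -> fresh
Step 4: SEND seq=2296 -> fresh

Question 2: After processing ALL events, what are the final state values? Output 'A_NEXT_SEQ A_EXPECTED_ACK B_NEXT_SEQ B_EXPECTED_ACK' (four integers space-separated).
Answer: 100 2120 2426 100

Derivation:
After event 0: A_seq=100 A_ack=2014 B_seq=2014 B_ack=100
After event 1: A_seq=100 A_ack=2120 B_seq=2120 B_ack=100
After event 2: A_seq=100 A_ack=2120 B_seq=2260 B_ack=100
After event 3: A_seq=100 A_ack=2120 B_seq=2296 B_ack=100
After event 4: A_seq=100 A_ack=2120 B_seq=2426 B_ack=100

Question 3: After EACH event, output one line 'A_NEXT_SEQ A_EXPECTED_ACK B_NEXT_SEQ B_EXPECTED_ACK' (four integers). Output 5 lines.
100 2014 2014 100
100 2120 2120 100
100 2120 2260 100
100 2120 2296 100
100 2120 2426 100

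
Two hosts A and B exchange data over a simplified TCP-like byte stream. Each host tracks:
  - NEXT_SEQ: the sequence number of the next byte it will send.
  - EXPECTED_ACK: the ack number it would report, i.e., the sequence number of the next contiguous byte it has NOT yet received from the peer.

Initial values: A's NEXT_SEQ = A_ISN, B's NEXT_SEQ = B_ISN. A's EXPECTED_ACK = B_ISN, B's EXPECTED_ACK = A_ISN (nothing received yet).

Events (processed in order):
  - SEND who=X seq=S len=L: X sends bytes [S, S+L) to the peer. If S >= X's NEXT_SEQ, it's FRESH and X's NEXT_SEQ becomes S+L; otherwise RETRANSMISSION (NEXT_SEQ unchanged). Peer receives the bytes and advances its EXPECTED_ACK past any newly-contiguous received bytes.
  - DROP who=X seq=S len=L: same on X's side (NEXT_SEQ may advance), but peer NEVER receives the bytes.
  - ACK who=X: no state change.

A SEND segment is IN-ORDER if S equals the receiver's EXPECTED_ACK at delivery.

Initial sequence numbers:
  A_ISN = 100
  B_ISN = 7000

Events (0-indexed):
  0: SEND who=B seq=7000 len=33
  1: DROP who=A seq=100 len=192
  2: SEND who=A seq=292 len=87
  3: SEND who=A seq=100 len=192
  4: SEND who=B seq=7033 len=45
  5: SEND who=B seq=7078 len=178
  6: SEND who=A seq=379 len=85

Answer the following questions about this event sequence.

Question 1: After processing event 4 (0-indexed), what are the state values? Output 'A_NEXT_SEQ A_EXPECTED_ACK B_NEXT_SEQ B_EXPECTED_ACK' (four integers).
After event 0: A_seq=100 A_ack=7033 B_seq=7033 B_ack=100
After event 1: A_seq=292 A_ack=7033 B_seq=7033 B_ack=100
After event 2: A_seq=379 A_ack=7033 B_seq=7033 B_ack=100
After event 3: A_seq=379 A_ack=7033 B_seq=7033 B_ack=379
After event 4: A_seq=379 A_ack=7078 B_seq=7078 B_ack=379

379 7078 7078 379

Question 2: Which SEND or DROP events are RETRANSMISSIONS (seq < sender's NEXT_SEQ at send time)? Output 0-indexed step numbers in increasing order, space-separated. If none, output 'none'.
Step 0: SEND seq=7000 -> fresh
Step 1: DROP seq=100 -> fresh
Step 2: SEND seq=292 -> fresh
Step 3: SEND seq=100 -> retransmit
Step 4: SEND seq=7033 -> fresh
Step 5: SEND seq=7078 -> fresh
Step 6: SEND seq=379 -> fresh

Answer: 3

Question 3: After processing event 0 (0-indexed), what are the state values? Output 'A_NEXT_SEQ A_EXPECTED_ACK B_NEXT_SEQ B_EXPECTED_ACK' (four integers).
After event 0: A_seq=100 A_ack=7033 B_seq=7033 B_ack=100

100 7033 7033 100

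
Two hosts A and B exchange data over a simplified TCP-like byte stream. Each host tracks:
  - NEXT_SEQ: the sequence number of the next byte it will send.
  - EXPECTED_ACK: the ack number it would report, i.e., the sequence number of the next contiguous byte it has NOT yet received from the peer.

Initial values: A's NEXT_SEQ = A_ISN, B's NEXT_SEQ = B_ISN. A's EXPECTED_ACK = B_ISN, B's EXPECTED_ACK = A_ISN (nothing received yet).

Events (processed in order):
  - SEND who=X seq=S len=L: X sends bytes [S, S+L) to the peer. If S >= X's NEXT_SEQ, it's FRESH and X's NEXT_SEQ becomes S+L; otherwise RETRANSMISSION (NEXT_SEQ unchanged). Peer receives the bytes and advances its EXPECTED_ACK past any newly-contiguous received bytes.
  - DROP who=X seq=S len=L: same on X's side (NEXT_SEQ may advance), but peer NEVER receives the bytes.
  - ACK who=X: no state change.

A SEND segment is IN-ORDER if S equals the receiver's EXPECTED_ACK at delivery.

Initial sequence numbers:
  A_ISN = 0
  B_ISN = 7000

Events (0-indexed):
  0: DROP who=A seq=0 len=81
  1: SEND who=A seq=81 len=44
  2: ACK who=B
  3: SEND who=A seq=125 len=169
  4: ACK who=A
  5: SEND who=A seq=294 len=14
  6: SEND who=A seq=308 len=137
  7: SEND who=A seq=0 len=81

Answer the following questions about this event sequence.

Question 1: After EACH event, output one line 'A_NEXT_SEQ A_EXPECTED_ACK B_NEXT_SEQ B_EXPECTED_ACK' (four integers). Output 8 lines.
81 7000 7000 0
125 7000 7000 0
125 7000 7000 0
294 7000 7000 0
294 7000 7000 0
308 7000 7000 0
445 7000 7000 0
445 7000 7000 445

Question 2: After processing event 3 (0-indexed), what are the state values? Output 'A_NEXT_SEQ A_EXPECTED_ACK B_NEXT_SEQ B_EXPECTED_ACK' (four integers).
After event 0: A_seq=81 A_ack=7000 B_seq=7000 B_ack=0
After event 1: A_seq=125 A_ack=7000 B_seq=7000 B_ack=0
After event 2: A_seq=125 A_ack=7000 B_seq=7000 B_ack=0
After event 3: A_seq=294 A_ack=7000 B_seq=7000 B_ack=0

294 7000 7000 0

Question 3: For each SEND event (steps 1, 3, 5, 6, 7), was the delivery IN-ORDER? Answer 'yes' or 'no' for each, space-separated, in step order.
Answer: no no no no yes

Derivation:
Step 1: SEND seq=81 -> out-of-order
Step 3: SEND seq=125 -> out-of-order
Step 5: SEND seq=294 -> out-of-order
Step 6: SEND seq=308 -> out-of-order
Step 7: SEND seq=0 -> in-order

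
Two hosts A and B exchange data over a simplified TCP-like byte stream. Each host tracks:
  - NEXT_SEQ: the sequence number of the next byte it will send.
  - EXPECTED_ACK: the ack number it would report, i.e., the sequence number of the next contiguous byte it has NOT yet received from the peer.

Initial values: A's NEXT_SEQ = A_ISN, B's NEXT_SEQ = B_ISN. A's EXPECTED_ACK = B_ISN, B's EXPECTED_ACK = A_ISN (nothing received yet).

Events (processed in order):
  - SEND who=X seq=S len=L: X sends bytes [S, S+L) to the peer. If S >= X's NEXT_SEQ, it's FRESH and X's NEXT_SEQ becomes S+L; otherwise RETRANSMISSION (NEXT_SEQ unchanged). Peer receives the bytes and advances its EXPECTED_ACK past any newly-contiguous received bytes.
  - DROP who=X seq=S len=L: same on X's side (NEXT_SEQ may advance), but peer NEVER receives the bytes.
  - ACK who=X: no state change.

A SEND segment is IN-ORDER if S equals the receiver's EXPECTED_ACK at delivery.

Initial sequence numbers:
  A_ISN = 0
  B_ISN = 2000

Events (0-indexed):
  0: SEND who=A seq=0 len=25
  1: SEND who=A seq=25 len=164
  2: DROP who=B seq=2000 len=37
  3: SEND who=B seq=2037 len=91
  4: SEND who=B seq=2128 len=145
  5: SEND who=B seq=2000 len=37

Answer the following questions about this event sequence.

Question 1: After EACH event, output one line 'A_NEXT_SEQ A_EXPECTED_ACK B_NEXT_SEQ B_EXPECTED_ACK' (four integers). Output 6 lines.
25 2000 2000 25
189 2000 2000 189
189 2000 2037 189
189 2000 2128 189
189 2000 2273 189
189 2273 2273 189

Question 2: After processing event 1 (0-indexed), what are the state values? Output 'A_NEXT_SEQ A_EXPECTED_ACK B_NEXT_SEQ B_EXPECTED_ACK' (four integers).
After event 0: A_seq=25 A_ack=2000 B_seq=2000 B_ack=25
After event 1: A_seq=189 A_ack=2000 B_seq=2000 B_ack=189

189 2000 2000 189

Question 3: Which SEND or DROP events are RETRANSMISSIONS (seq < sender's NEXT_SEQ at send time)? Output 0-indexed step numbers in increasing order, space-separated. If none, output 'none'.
Answer: 5

Derivation:
Step 0: SEND seq=0 -> fresh
Step 1: SEND seq=25 -> fresh
Step 2: DROP seq=2000 -> fresh
Step 3: SEND seq=2037 -> fresh
Step 4: SEND seq=2128 -> fresh
Step 5: SEND seq=2000 -> retransmit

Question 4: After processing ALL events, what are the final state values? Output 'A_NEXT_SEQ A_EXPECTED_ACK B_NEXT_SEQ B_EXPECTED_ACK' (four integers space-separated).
Answer: 189 2273 2273 189

Derivation:
After event 0: A_seq=25 A_ack=2000 B_seq=2000 B_ack=25
After event 1: A_seq=189 A_ack=2000 B_seq=2000 B_ack=189
After event 2: A_seq=189 A_ack=2000 B_seq=2037 B_ack=189
After event 3: A_seq=189 A_ack=2000 B_seq=2128 B_ack=189
After event 4: A_seq=189 A_ack=2000 B_seq=2273 B_ack=189
After event 5: A_seq=189 A_ack=2273 B_seq=2273 B_ack=189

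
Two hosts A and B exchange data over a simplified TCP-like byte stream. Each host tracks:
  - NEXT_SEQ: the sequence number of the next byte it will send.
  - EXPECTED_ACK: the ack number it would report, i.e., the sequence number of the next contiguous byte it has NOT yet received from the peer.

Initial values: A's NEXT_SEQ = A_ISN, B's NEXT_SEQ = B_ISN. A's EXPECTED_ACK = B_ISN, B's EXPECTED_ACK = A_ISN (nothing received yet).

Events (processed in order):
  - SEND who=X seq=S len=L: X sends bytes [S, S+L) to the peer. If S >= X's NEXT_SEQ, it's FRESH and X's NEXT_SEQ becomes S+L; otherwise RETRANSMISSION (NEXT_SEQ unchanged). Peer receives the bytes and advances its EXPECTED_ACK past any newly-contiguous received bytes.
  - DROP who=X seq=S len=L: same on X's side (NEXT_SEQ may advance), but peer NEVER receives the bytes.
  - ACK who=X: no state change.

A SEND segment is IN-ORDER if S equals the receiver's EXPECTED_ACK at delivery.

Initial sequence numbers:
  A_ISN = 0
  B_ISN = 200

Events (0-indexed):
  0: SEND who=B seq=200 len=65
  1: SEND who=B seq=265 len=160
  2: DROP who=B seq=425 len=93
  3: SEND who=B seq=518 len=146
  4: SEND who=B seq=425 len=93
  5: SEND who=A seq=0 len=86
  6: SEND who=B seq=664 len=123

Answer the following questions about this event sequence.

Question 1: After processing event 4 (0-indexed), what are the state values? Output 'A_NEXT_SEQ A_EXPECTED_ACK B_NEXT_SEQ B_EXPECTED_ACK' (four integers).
After event 0: A_seq=0 A_ack=265 B_seq=265 B_ack=0
After event 1: A_seq=0 A_ack=425 B_seq=425 B_ack=0
After event 2: A_seq=0 A_ack=425 B_seq=518 B_ack=0
After event 3: A_seq=0 A_ack=425 B_seq=664 B_ack=0
After event 4: A_seq=0 A_ack=664 B_seq=664 B_ack=0

0 664 664 0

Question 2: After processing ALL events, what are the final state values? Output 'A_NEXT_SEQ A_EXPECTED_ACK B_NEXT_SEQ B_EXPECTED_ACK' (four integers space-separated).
After event 0: A_seq=0 A_ack=265 B_seq=265 B_ack=0
After event 1: A_seq=0 A_ack=425 B_seq=425 B_ack=0
After event 2: A_seq=0 A_ack=425 B_seq=518 B_ack=0
After event 3: A_seq=0 A_ack=425 B_seq=664 B_ack=0
After event 4: A_seq=0 A_ack=664 B_seq=664 B_ack=0
After event 5: A_seq=86 A_ack=664 B_seq=664 B_ack=86
After event 6: A_seq=86 A_ack=787 B_seq=787 B_ack=86

Answer: 86 787 787 86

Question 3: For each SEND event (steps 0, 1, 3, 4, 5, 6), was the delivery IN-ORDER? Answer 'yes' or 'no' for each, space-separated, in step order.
Answer: yes yes no yes yes yes

Derivation:
Step 0: SEND seq=200 -> in-order
Step 1: SEND seq=265 -> in-order
Step 3: SEND seq=518 -> out-of-order
Step 4: SEND seq=425 -> in-order
Step 5: SEND seq=0 -> in-order
Step 6: SEND seq=664 -> in-order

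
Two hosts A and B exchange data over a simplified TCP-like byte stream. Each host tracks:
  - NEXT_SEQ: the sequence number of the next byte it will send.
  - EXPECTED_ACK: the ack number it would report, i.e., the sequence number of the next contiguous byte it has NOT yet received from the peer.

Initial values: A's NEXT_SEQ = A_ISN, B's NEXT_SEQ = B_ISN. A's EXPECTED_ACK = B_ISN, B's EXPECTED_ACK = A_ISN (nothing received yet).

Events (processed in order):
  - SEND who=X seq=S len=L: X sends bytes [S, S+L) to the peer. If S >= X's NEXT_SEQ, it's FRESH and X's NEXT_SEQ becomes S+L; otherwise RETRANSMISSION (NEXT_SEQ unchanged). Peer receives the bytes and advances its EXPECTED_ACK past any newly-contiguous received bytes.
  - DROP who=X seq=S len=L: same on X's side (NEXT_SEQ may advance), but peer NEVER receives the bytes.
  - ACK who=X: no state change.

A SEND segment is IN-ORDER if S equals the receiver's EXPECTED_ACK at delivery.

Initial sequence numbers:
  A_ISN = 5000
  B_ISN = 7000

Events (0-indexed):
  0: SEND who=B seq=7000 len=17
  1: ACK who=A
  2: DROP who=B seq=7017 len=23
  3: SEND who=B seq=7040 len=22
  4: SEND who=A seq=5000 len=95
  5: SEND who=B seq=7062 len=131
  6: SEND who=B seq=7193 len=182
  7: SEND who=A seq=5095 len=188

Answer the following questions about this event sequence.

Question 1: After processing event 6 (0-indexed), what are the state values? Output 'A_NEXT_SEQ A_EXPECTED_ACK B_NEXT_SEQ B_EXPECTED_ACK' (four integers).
After event 0: A_seq=5000 A_ack=7017 B_seq=7017 B_ack=5000
After event 1: A_seq=5000 A_ack=7017 B_seq=7017 B_ack=5000
After event 2: A_seq=5000 A_ack=7017 B_seq=7040 B_ack=5000
After event 3: A_seq=5000 A_ack=7017 B_seq=7062 B_ack=5000
After event 4: A_seq=5095 A_ack=7017 B_seq=7062 B_ack=5095
After event 5: A_seq=5095 A_ack=7017 B_seq=7193 B_ack=5095
After event 6: A_seq=5095 A_ack=7017 B_seq=7375 B_ack=5095

5095 7017 7375 5095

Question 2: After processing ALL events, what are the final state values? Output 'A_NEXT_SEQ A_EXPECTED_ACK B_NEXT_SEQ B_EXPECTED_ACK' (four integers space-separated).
After event 0: A_seq=5000 A_ack=7017 B_seq=7017 B_ack=5000
After event 1: A_seq=5000 A_ack=7017 B_seq=7017 B_ack=5000
After event 2: A_seq=5000 A_ack=7017 B_seq=7040 B_ack=5000
After event 3: A_seq=5000 A_ack=7017 B_seq=7062 B_ack=5000
After event 4: A_seq=5095 A_ack=7017 B_seq=7062 B_ack=5095
After event 5: A_seq=5095 A_ack=7017 B_seq=7193 B_ack=5095
After event 6: A_seq=5095 A_ack=7017 B_seq=7375 B_ack=5095
After event 7: A_seq=5283 A_ack=7017 B_seq=7375 B_ack=5283

Answer: 5283 7017 7375 5283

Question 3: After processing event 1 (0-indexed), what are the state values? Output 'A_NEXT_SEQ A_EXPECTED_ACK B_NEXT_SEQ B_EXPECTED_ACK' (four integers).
After event 0: A_seq=5000 A_ack=7017 B_seq=7017 B_ack=5000
After event 1: A_seq=5000 A_ack=7017 B_seq=7017 B_ack=5000

5000 7017 7017 5000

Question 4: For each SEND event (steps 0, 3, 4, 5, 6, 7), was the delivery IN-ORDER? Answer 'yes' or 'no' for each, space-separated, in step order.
Answer: yes no yes no no yes

Derivation:
Step 0: SEND seq=7000 -> in-order
Step 3: SEND seq=7040 -> out-of-order
Step 4: SEND seq=5000 -> in-order
Step 5: SEND seq=7062 -> out-of-order
Step 6: SEND seq=7193 -> out-of-order
Step 7: SEND seq=5095 -> in-order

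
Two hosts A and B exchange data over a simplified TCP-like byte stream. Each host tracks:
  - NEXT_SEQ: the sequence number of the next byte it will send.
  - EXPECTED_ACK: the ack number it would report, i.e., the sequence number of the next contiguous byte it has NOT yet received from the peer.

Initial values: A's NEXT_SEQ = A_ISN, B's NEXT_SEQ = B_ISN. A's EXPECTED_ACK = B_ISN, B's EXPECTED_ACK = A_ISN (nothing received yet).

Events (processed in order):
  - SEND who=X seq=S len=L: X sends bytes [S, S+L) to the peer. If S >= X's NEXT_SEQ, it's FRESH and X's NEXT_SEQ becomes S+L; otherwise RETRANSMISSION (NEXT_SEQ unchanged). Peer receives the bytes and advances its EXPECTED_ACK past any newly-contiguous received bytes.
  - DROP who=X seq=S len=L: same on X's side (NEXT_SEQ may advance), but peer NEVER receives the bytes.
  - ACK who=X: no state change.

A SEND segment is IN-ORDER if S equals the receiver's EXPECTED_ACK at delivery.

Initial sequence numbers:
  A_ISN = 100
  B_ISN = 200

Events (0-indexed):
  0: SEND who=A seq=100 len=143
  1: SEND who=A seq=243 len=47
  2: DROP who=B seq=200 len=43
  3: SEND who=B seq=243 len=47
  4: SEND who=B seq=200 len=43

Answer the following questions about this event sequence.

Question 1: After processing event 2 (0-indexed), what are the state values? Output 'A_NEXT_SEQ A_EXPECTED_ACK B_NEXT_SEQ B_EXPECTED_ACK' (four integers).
After event 0: A_seq=243 A_ack=200 B_seq=200 B_ack=243
After event 1: A_seq=290 A_ack=200 B_seq=200 B_ack=290
After event 2: A_seq=290 A_ack=200 B_seq=243 B_ack=290

290 200 243 290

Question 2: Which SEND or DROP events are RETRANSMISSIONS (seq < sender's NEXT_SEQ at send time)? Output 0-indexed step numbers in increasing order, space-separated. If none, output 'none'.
Step 0: SEND seq=100 -> fresh
Step 1: SEND seq=243 -> fresh
Step 2: DROP seq=200 -> fresh
Step 3: SEND seq=243 -> fresh
Step 4: SEND seq=200 -> retransmit

Answer: 4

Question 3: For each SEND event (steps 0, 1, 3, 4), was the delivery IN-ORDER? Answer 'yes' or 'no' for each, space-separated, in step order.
Step 0: SEND seq=100 -> in-order
Step 1: SEND seq=243 -> in-order
Step 3: SEND seq=243 -> out-of-order
Step 4: SEND seq=200 -> in-order

Answer: yes yes no yes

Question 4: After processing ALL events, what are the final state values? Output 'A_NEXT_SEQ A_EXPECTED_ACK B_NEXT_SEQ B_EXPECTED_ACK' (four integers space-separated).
Answer: 290 290 290 290

Derivation:
After event 0: A_seq=243 A_ack=200 B_seq=200 B_ack=243
After event 1: A_seq=290 A_ack=200 B_seq=200 B_ack=290
After event 2: A_seq=290 A_ack=200 B_seq=243 B_ack=290
After event 3: A_seq=290 A_ack=200 B_seq=290 B_ack=290
After event 4: A_seq=290 A_ack=290 B_seq=290 B_ack=290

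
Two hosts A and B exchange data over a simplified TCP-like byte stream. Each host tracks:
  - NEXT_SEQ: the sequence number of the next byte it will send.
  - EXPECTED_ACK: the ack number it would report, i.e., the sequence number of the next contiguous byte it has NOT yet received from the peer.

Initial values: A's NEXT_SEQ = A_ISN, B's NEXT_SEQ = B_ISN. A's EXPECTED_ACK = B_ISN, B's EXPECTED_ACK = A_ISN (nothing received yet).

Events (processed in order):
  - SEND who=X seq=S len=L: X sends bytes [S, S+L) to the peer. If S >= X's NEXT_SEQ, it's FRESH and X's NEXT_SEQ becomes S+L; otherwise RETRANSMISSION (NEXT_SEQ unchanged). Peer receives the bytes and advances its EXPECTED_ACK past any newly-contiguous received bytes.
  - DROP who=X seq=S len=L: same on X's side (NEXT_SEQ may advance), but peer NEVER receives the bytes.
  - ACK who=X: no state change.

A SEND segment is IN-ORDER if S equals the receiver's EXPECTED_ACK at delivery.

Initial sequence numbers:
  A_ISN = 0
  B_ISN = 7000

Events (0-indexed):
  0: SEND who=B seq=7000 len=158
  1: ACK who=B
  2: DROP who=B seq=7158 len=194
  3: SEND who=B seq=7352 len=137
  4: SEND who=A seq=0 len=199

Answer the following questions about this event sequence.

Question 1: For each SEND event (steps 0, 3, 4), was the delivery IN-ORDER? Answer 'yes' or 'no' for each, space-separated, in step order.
Step 0: SEND seq=7000 -> in-order
Step 3: SEND seq=7352 -> out-of-order
Step 4: SEND seq=0 -> in-order

Answer: yes no yes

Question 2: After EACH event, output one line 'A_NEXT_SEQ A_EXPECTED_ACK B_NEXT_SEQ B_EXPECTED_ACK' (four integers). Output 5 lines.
0 7158 7158 0
0 7158 7158 0
0 7158 7352 0
0 7158 7489 0
199 7158 7489 199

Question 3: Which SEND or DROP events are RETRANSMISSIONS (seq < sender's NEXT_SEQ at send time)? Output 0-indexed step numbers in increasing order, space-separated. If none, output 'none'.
Answer: none

Derivation:
Step 0: SEND seq=7000 -> fresh
Step 2: DROP seq=7158 -> fresh
Step 3: SEND seq=7352 -> fresh
Step 4: SEND seq=0 -> fresh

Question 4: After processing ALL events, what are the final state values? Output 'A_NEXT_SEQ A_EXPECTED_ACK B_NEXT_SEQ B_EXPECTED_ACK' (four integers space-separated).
After event 0: A_seq=0 A_ack=7158 B_seq=7158 B_ack=0
After event 1: A_seq=0 A_ack=7158 B_seq=7158 B_ack=0
After event 2: A_seq=0 A_ack=7158 B_seq=7352 B_ack=0
After event 3: A_seq=0 A_ack=7158 B_seq=7489 B_ack=0
After event 4: A_seq=199 A_ack=7158 B_seq=7489 B_ack=199

Answer: 199 7158 7489 199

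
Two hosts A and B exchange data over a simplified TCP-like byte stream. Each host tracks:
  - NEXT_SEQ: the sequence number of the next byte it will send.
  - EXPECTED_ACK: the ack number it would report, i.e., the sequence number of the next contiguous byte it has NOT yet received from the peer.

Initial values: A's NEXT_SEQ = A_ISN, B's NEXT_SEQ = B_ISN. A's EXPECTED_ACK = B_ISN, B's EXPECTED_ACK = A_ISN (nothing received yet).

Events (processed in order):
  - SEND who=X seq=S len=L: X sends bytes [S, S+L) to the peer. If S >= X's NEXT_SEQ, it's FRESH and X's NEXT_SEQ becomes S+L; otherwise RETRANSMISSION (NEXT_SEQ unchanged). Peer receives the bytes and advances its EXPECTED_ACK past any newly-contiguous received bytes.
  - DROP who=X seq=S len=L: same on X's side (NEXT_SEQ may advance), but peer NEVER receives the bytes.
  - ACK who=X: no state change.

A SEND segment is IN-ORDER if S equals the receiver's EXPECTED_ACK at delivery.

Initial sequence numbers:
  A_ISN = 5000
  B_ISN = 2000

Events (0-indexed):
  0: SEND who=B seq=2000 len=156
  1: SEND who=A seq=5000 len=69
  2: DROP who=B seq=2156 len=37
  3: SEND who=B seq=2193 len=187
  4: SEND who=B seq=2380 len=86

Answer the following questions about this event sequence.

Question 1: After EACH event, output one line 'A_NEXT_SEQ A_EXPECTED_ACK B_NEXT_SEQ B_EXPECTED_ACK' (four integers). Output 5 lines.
5000 2156 2156 5000
5069 2156 2156 5069
5069 2156 2193 5069
5069 2156 2380 5069
5069 2156 2466 5069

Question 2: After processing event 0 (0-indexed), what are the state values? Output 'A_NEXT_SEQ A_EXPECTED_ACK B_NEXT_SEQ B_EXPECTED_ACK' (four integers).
After event 0: A_seq=5000 A_ack=2156 B_seq=2156 B_ack=5000

5000 2156 2156 5000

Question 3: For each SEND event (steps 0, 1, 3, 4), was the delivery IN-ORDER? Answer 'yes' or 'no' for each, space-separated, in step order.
Step 0: SEND seq=2000 -> in-order
Step 1: SEND seq=5000 -> in-order
Step 3: SEND seq=2193 -> out-of-order
Step 4: SEND seq=2380 -> out-of-order

Answer: yes yes no no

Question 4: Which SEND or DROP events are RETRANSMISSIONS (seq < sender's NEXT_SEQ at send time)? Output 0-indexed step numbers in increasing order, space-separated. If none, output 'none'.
Step 0: SEND seq=2000 -> fresh
Step 1: SEND seq=5000 -> fresh
Step 2: DROP seq=2156 -> fresh
Step 3: SEND seq=2193 -> fresh
Step 4: SEND seq=2380 -> fresh

Answer: none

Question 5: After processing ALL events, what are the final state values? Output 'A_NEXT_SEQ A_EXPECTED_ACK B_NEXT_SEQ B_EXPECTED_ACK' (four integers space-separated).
After event 0: A_seq=5000 A_ack=2156 B_seq=2156 B_ack=5000
After event 1: A_seq=5069 A_ack=2156 B_seq=2156 B_ack=5069
After event 2: A_seq=5069 A_ack=2156 B_seq=2193 B_ack=5069
After event 3: A_seq=5069 A_ack=2156 B_seq=2380 B_ack=5069
After event 4: A_seq=5069 A_ack=2156 B_seq=2466 B_ack=5069

Answer: 5069 2156 2466 5069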